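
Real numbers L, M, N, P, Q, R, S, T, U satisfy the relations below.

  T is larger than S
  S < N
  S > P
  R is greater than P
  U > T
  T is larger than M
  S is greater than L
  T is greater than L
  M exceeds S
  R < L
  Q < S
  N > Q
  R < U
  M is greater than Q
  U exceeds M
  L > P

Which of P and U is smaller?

P

P < R < L < S < M < T < U, by transitivity through R, L, S, M, T.
So P < U; P is the smaller of the two.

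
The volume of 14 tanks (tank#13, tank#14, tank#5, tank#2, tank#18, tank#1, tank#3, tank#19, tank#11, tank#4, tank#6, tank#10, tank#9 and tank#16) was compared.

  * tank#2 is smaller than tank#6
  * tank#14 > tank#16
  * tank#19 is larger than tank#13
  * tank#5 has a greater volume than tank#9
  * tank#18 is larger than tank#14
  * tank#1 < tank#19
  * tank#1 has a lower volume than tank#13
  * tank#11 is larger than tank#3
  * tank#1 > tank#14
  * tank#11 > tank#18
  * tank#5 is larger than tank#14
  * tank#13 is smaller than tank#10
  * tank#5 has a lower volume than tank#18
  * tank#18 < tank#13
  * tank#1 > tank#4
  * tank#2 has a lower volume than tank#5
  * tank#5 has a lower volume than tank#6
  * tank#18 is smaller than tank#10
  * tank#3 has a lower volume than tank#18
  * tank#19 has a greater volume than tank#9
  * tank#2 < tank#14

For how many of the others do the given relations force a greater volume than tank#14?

8

The elements the relations force above tank#14 are tank#5, tank#1, tank#18, tank#13, tank#10, tank#6, tank#11, tank#19 — no chain reaches any other.
That is 8.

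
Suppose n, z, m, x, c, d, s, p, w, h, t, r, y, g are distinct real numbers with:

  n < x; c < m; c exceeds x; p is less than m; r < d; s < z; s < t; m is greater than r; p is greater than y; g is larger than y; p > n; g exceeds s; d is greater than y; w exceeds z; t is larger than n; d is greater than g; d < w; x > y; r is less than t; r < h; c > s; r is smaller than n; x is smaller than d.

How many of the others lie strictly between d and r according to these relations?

2

The relations place r below d. An element lies strictly between them when it is forced above r and also forced below d.
Above r: {n, x, t, p, h, c, m, w}. Below d: {n, s, y, x, g}.
Intersection: {n, x} — 2.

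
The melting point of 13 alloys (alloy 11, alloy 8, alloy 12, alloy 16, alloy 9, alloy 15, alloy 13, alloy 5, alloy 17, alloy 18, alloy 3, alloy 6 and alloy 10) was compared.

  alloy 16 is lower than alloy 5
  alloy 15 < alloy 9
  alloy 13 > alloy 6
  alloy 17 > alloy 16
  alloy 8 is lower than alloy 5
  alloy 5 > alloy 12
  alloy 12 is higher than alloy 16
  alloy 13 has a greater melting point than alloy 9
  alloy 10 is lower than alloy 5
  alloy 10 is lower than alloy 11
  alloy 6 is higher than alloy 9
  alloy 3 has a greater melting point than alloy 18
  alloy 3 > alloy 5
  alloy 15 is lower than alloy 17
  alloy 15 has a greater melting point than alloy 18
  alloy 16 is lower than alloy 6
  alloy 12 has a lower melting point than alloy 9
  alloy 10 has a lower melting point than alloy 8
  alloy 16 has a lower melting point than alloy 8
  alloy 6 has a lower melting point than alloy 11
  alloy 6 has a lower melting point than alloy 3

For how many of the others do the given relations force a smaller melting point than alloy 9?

4

From alloy 9 the given relations immediately reach alloy 12, alloy 15.
From those, alloy 16, alloy 18 — 4 in total.
No other element is forced below alloy 9 by the given relations, so the count is 4.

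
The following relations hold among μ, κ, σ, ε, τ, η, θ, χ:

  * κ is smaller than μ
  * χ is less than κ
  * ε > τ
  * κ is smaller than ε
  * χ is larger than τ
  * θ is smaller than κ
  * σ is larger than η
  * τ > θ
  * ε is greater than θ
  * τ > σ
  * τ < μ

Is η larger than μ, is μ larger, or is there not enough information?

μ

The relevant relations are η < σ; σ < τ; τ < χ; χ < κ; κ < μ.
Together: η < σ < τ < χ < κ < μ.
So μ is larger.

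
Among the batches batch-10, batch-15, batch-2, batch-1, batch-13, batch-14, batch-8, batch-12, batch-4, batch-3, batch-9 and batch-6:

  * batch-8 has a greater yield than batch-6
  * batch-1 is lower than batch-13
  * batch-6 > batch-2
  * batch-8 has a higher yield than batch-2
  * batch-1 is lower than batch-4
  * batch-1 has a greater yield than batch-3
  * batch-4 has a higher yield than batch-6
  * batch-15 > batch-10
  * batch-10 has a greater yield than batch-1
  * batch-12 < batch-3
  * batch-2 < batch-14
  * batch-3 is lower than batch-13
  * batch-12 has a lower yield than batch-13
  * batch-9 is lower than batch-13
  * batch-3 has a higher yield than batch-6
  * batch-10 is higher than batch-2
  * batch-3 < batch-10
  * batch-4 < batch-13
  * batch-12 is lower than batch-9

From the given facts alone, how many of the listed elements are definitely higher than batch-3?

The elements the relations force above batch-3 are batch-1, batch-4, batch-13, batch-10, batch-15 — no chain reaches any other.
That is 5.

5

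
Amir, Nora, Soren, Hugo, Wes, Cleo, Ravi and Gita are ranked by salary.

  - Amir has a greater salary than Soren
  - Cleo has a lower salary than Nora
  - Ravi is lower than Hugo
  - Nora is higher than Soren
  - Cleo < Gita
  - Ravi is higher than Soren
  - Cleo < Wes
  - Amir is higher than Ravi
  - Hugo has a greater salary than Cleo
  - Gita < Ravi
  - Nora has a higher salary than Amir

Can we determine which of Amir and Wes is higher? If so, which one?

Following every chain through Amir: above Amir we get Nora; below Amir we get Soren, Cleo, Gita, Ravi.
Wes is not reached, and no chain runs the other way from Wes to Amir.
So the given relations leave the order of Amir and Wes undetermined.

undetermined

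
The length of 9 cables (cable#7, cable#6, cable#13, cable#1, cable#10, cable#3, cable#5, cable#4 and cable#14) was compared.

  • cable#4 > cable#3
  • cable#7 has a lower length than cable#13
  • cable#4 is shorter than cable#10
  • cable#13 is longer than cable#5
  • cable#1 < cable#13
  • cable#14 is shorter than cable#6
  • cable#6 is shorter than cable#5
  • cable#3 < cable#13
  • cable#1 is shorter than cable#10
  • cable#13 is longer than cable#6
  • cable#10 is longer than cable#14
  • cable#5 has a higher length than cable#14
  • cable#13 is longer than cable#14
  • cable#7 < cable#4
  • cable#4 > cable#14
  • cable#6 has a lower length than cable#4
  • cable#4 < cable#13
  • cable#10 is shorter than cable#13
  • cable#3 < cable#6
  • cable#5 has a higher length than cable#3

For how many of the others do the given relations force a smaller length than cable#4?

4

From cable#4 the given relations immediately reach cable#3, cable#14, cable#7, cable#6.
Nothing else is reachable below cable#4; 4 in all.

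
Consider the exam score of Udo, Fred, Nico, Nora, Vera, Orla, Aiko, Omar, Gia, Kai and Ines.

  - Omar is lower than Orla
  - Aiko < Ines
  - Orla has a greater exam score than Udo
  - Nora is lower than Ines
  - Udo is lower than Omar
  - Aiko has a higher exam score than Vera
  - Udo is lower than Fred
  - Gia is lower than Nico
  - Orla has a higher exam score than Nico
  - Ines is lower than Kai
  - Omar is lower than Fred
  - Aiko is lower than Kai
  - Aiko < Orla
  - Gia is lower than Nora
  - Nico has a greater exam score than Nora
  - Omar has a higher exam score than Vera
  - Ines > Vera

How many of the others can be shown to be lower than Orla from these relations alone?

Directly below Orla: Aiko, Udo, Omar, Nico.
One step further: Gia, Nora, Vera (7 so far).
No other element is forced below Orla by the given relations, so the count is 7.

7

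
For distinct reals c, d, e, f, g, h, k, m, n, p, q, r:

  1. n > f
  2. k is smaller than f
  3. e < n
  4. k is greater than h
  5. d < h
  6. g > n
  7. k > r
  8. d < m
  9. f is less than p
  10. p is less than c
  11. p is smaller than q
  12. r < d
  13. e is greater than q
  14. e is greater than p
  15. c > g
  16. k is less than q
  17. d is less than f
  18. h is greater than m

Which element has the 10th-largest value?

The consecutive relations fix a unique order: r < d < m < h < k < f < p < q < e < n < g < c.
Counting 10 from the largest end gives m.

m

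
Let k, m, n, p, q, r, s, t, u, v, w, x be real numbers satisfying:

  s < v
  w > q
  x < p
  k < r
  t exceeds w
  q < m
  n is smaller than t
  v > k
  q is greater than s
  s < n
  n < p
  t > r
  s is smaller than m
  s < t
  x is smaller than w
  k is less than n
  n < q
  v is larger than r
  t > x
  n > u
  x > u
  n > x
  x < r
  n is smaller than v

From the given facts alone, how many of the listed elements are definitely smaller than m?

6

The elements the relations force below m are k, u, x, s, n, q — no chain reaches any other.
That is 6.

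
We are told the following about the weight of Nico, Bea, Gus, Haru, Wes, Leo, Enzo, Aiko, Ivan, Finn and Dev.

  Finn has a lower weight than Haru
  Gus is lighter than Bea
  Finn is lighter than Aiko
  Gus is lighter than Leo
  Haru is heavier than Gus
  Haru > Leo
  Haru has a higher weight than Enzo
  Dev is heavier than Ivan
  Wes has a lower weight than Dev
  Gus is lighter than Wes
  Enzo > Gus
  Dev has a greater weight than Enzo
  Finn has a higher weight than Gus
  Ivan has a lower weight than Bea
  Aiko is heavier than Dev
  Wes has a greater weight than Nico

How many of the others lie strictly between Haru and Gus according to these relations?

3

The relations place Gus below Haru. An element lies strictly between them when it is forced above Gus and also forced below Haru.
Above Gus: {Enzo, Finn, Leo, Wes, Dev, Aiko, Bea}. Below Haru: {Enzo, Finn, Leo}.
Intersection: {Enzo, Finn, Leo} — 3.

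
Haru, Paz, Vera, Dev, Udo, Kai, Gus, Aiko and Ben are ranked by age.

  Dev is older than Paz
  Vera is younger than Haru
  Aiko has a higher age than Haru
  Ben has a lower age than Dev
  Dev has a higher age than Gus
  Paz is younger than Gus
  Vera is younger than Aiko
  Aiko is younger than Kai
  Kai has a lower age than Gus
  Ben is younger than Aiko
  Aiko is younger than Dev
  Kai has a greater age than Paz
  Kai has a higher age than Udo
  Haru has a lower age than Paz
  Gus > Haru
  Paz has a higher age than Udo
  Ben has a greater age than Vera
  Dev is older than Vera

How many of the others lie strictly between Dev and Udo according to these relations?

3

Chaining upward from Udo reaches: Paz, Kai, Gus.
Chaining downward from Dev reaches: Vera, Ben, Haru, Aiko, Paz, Kai, Gus.
Strictly between Udo and Dev are those in both lists: Paz, Kai, Gus — 3 elements.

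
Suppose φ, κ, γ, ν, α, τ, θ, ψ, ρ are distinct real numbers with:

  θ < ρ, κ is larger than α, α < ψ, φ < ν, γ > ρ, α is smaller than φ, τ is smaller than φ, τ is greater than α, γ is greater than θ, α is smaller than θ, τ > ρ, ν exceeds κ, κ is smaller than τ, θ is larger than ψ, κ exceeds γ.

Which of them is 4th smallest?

ρ

Piecing the relations together gives one ordering: α < ψ < θ < ρ < γ < κ < τ < φ < ν.
Counting 4 from the smallest end gives ρ.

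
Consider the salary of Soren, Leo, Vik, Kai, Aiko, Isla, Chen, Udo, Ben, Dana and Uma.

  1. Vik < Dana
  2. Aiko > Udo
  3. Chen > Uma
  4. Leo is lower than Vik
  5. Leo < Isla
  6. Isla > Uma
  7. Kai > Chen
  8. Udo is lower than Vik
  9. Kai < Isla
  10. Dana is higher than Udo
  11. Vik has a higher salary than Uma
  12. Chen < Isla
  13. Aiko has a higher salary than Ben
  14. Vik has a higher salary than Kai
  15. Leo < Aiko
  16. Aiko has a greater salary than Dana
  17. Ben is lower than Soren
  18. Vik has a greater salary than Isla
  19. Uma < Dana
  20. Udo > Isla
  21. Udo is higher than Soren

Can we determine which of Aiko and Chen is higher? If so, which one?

Chen < Isla and Isla < Udo give Chen < Udo.
Then Udo < Vik extends the chain to Vik.
Then Vik < Dana extends the chain to Dana.
With Dana < Aiko: Chen < Isla < Udo < Vik < Dana < Aiko.
So Aiko is higher.

Aiko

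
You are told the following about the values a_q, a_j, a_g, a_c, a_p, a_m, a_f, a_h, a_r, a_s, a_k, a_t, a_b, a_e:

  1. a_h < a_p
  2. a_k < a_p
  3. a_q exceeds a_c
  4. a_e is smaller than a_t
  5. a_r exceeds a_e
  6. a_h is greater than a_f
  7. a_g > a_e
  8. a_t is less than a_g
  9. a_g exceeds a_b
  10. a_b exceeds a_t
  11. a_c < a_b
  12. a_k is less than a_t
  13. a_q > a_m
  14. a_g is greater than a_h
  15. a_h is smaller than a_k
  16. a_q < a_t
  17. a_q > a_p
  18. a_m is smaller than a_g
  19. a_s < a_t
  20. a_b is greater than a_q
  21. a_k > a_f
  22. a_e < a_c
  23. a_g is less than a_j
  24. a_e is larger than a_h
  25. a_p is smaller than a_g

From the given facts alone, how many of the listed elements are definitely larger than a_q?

Directly above a_q: a_t, a_b.
One step further: a_g (3 so far).
One step further: a_j (4 so far).
Nothing else is reachable above a_q; 4 in all.

4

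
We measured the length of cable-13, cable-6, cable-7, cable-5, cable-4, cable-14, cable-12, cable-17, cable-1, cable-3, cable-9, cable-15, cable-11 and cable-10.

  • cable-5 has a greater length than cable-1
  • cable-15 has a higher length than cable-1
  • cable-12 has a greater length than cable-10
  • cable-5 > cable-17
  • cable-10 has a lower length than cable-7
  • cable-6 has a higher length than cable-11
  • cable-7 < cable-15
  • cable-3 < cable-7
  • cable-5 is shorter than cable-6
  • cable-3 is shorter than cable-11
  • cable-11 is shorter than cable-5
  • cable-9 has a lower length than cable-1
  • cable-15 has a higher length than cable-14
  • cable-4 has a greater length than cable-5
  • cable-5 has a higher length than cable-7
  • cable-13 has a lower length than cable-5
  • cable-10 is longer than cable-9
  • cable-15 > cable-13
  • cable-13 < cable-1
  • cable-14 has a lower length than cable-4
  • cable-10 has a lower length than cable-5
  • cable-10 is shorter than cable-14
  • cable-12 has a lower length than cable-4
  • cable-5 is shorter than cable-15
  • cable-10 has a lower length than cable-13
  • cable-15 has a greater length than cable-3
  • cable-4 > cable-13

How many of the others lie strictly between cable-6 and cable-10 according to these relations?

4

The relations place cable-10 below cable-6. An element lies strictly between them when it is forced above cable-10 and also forced below cable-6.
Above cable-10: {cable-7, cable-13, cable-1, cable-14, cable-12, cable-5, cable-4, cable-15}. Below cable-6: {cable-3, cable-9, cable-11, cable-7, cable-13, cable-1, cable-17, cable-5}.
Intersection: {cable-7, cable-13, cable-1, cable-5} — 4.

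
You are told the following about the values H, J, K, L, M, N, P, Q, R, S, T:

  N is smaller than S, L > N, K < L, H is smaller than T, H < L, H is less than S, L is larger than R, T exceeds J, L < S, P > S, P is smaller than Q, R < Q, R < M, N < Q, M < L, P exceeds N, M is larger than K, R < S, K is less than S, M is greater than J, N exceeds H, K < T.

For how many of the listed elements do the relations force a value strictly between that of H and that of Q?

Chaining upward from H reaches: N, T, L, S, P.
Chaining downward from Q reaches: N, K, J, R, M, L, S, P.
Strictly between H and Q are those in both lists: N, L, S, P — 4 elements.

4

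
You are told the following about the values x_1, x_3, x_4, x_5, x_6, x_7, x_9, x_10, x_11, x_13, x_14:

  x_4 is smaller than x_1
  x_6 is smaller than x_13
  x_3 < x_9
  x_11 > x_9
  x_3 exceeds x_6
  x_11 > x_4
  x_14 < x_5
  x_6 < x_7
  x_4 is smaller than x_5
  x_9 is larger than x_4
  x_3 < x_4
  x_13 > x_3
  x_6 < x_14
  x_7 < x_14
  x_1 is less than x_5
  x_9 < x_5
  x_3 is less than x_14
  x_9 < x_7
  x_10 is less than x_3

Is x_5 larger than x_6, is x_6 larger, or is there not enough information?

Chaining the given relations: x_6 < x_3 < x_4 < x_9 < x_7 < x_14 < x_5.
So x_5 is larger.

x_5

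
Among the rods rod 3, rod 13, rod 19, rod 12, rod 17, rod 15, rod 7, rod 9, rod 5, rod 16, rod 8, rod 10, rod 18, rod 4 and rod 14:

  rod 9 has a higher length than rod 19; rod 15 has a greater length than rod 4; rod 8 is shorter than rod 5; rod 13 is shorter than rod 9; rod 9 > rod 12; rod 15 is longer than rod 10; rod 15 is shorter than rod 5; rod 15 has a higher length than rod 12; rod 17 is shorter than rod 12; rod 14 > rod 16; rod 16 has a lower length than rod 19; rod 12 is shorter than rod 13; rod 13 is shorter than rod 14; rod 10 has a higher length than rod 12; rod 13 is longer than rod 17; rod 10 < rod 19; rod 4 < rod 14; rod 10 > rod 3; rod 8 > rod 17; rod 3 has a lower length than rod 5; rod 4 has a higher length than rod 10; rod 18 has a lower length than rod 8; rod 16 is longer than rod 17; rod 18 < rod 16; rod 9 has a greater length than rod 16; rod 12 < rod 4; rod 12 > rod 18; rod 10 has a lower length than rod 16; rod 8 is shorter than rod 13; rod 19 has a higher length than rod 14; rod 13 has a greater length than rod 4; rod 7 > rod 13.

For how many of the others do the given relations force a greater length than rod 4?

7

From rod 4 the given relations immediately reach rod 13, rod 15, rod 14.
From those, rod 5, rod 19, rod 9, rod 7 — 7 in total.
Nothing else is reachable above rod 4; 7 in all.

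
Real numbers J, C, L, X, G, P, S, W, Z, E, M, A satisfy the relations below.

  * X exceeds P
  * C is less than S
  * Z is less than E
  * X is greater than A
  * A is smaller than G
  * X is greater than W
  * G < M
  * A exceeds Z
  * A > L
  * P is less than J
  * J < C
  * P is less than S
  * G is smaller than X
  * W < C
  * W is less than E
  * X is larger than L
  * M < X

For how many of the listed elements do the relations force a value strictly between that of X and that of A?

The relations place A below X. An element lies strictly between them when it is forced above A and also forced below X.
Above A: {G, M}. Below X: {Z, P, L, G, W, M}.
Intersection: {G, M} — 2.

2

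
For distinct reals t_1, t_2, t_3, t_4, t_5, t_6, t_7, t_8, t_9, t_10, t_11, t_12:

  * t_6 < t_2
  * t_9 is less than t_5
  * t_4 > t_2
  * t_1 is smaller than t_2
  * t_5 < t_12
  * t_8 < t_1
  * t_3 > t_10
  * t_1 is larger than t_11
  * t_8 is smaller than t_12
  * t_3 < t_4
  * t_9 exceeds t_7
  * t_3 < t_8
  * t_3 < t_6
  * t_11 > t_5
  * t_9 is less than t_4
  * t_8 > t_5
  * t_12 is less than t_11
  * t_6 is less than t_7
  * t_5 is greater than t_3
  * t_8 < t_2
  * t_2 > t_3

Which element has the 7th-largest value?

The consecutive relations fix a unique order: t_10 < t_3 < t_6 < t_7 < t_9 < t_5 < t_8 < t_12 < t_11 < t_1 < t_2 < t_4.
The 7th largest is t_5.

t_5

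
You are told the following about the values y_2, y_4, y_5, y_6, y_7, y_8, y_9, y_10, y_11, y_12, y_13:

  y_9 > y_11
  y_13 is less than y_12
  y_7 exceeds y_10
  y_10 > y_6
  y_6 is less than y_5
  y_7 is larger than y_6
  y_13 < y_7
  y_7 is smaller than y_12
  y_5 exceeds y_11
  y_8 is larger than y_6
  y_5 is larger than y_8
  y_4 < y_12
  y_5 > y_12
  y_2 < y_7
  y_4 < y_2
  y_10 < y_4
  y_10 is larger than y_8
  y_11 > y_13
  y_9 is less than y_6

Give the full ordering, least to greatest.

y_13 < y_11 < y_9 < y_6 < y_8 < y_10 < y_4 < y_2 < y_7 < y_12 < y_5

Nothing is placed below y_13, so it is least; from there y_13 < y_11; y_11 < y_9; y_9 < y_6; y_6 < y_8; y_8 < y_10; y_10 < y_4; y_4 < y_2; y_2 < y_7; y_7 < y_12; y_12 < y_5, each given directly.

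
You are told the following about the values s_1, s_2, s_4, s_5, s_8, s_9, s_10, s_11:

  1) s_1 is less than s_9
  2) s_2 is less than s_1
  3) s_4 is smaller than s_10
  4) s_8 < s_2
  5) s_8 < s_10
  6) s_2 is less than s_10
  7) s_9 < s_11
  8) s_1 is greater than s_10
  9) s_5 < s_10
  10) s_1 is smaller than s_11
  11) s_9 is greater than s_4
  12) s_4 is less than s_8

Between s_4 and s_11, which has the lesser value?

s_4

s_4 < s_8 and s_8 < s_2 give s_4 < s_2.
Then s_2 < s_10 extends the chain to s_10.
Then s_10 < s_1 extends the chain to s_1.
Then s_1 < s_9 extends the chain to s_9.
Then s_9 < s_11 extends the chain to s_11.
So s_4 < s_11; s_4 is the smaller of the two.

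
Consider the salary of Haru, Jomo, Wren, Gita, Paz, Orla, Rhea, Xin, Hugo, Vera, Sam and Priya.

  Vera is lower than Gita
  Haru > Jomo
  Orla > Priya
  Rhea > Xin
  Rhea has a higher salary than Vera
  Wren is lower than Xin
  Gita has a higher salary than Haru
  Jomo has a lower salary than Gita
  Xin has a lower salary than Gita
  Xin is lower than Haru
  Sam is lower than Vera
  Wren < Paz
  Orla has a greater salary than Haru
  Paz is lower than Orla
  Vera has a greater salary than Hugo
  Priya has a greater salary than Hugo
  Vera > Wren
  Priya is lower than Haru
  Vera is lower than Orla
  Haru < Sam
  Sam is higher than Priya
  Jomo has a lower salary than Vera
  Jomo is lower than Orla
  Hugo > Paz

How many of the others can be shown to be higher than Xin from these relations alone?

6

The elements the relations force above Xin are Haru, Sam, Vera, Orla, Rhea, Gita — no chain reaches any other.
That is 6.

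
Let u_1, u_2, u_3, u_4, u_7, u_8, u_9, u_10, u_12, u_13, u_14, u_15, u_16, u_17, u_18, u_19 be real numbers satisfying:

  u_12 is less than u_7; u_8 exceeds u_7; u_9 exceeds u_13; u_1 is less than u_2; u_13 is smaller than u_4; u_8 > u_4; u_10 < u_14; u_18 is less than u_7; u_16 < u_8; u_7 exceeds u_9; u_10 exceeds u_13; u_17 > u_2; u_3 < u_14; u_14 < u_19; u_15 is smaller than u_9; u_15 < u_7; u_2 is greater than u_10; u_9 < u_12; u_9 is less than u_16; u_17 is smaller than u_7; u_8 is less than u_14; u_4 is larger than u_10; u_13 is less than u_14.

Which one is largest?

u_19

u_15 is not greatest since u_15 < u_9; u_13 is not greatest since u_13 < u_9; u_10 is not greatest since u_10 < u_4; u_18 is not greatest since u_18 < u_7; u_1 is not greatest since u_1 < u_2; u_4 is not greatest since u_4 < u_8; u_2 is not greatest since u_2 < u_17; u_17 is not greatest since u_17 < u_7; u_3 is not greatest since u_3 < u_14; u_9 is not greatest since u_9 < u_16; u_12 is not greatest since u_12 < u_7; u_16 is not greatest since u_16 < u_8; u_7 is not greatest since u_7 < u_8; u_8 is not greatest since u_8 < u_14; u_14 is not greatest since u_14 < u_19.
Only u_19 has nothing above it, so u_19 is the largest.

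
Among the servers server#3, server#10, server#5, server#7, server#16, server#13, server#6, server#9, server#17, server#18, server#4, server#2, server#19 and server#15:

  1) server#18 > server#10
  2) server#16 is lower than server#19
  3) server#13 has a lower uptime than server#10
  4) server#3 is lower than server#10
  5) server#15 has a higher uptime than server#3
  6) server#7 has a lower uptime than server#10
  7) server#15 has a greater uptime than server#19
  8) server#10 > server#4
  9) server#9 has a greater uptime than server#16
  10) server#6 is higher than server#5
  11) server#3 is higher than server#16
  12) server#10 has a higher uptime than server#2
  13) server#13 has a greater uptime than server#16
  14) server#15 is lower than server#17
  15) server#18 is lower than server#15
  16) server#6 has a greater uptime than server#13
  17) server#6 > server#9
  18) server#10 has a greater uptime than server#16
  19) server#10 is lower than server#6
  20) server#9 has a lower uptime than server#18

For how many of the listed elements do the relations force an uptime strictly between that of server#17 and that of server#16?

Chaining upward from server#16 reaches: server#9, server#13, server#3, server#10, server#18, server#6, server#19, server#15.
Chaining downward from server#17 reaches: server#4, server#9, server#13, server#2, server#7, server#3, server#10, server#18, server#19, server#15.
Strictly between server#16 and server#17 are those in both lists: server#9, server#13, server#3, server#10, server#18, server#19, server#15 — 7 elements.

7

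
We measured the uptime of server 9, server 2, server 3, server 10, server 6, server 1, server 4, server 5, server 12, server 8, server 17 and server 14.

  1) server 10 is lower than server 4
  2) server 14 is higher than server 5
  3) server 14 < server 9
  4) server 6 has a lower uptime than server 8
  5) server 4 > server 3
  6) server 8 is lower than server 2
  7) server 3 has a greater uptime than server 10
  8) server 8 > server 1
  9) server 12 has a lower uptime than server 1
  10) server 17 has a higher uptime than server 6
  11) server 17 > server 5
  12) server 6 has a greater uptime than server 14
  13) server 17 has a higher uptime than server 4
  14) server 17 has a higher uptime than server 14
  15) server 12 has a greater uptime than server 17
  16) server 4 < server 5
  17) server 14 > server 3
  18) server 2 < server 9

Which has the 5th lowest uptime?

Chaining the given pairs: server 10 < server 3 < server 4 < server 5 < server 14 < server 6 < server 17 < server 12 < server 1 < server 8 < server 2 < server 9.
Counting 5 from the smallest end gives server 14.

server 14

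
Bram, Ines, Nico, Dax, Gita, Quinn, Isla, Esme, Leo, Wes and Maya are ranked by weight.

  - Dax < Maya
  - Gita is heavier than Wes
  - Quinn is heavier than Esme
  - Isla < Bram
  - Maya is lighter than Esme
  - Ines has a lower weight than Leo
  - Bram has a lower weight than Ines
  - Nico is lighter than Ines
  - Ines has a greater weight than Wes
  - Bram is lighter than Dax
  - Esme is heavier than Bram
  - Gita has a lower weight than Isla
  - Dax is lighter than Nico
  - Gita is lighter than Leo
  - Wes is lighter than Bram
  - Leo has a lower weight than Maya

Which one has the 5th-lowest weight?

Dax

Piecing the relations together gives one ordering: Wes < Gita < Isla < Bram < Dax < Nico < Ines < Leo < Maya < Esme < Quinn.
The 5th smallest is Dax.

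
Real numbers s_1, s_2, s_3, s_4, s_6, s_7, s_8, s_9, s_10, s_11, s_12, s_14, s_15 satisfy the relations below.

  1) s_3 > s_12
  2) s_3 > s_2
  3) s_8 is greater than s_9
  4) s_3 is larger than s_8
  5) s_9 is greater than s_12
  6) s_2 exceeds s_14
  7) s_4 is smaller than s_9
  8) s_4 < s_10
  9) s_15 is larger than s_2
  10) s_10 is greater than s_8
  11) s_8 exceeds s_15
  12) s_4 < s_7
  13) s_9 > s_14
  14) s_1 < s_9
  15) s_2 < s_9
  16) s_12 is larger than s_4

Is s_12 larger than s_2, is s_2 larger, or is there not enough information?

undetermined

Following every chain through s_2: above s_2 we get s_15, s_9, s_8, s_10, s_3; below s_2 we get s_14.
s_12 is not reached, and no chain runs the other way from s_12 to s_2.
So the given relations leave the order of s_2 and s_12 undetermined.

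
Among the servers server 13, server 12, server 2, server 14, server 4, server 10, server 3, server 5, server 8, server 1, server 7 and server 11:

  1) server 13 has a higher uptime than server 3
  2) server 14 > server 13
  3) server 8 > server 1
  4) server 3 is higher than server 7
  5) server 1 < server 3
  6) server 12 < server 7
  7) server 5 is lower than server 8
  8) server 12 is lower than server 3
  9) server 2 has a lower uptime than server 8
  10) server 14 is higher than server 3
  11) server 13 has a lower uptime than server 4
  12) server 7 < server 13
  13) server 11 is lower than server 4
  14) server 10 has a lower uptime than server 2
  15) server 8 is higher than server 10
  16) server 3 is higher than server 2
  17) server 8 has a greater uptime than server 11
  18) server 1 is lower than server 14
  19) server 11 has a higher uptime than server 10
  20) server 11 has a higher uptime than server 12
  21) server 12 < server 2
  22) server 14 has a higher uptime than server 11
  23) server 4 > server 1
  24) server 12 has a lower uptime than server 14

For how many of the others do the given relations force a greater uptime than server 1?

5

From server 1 the given relations immediately reach server 3, server 14, server 8, server 4.
From those, server 13 — 5 in total.
No other element is forced above server 1 by the given relations, so the count is 5.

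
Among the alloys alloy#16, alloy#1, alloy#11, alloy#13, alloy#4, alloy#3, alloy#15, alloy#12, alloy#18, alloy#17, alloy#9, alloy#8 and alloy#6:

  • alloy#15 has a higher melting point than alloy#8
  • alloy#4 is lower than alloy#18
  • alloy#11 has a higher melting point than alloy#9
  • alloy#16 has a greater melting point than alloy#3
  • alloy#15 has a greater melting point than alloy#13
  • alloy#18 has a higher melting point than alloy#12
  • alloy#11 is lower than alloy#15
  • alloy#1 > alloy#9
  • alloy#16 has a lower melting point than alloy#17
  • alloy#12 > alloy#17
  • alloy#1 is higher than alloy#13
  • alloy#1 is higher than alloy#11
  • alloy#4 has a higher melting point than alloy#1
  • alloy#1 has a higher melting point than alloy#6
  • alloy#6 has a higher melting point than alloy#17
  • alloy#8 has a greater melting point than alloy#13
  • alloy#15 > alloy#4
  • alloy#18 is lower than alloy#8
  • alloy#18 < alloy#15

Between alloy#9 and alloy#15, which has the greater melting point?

alloy#15

The relevant relations are alloy#9 < alloy#11; alloy#11 < alloy#1; alloy#1 < alloy#4; alloy#4 < alloy#18; alloy#18 < alloy#8; alloy#8 < alloy#15.
Together: alloy#9 < alloy#11 < alloy#1 < alloy#4 < alloy#18 < alloy#8 < alloy#15.
So alloy#9 < alloy#15; alloy#15 is the higher of the two.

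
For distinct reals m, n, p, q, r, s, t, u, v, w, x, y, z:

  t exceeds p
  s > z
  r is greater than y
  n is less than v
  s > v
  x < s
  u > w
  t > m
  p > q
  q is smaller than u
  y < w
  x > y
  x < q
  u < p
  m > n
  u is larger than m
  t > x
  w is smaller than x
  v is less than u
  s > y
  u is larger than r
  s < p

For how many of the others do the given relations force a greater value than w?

6

Directly above w: x, u.
One step further: q, s, p, t (6 so far).
No other element is forced above w by the given relations, so the count is 6.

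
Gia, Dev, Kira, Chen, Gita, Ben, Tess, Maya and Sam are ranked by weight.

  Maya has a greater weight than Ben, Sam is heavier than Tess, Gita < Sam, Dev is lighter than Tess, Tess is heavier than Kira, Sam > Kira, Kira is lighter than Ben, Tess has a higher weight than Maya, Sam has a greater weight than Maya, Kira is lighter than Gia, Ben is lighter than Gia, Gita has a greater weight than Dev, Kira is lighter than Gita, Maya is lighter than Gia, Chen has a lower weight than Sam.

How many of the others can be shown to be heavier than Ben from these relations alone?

From Ben the given relations immediately reach Maya, Gia.
From those, Tess, Sam — 4 in total.
No other element is forced above Ben by the given relations, so the count is 4.

4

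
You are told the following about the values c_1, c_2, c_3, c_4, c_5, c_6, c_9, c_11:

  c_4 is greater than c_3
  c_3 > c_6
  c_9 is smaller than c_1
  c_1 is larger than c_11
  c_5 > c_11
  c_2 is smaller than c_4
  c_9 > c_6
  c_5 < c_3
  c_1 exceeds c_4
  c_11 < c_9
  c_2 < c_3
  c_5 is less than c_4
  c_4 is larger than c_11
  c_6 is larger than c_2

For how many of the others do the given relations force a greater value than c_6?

Directly above c_6: c_3, c_9.
One step further: c_4, c_1 (4 so far).
Nothing else is reachable above c_6; 4 in all.

4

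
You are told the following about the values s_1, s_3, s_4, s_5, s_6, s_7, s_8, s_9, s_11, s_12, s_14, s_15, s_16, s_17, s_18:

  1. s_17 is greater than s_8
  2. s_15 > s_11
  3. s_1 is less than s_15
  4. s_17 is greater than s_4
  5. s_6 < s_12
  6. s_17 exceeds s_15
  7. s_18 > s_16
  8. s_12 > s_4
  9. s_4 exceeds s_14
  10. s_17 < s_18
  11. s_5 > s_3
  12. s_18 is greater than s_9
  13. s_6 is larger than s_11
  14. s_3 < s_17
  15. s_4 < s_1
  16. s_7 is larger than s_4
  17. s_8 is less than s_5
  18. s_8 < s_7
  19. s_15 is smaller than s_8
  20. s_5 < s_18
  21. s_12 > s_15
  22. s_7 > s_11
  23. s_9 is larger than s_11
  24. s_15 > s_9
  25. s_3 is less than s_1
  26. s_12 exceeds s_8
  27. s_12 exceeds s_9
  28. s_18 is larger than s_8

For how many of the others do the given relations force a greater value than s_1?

The elements the relations force above s_1 are s_15, s_8, s_17, s_7, s_5, s_18, s_12 — no chain reaches any other.
That is 7.

7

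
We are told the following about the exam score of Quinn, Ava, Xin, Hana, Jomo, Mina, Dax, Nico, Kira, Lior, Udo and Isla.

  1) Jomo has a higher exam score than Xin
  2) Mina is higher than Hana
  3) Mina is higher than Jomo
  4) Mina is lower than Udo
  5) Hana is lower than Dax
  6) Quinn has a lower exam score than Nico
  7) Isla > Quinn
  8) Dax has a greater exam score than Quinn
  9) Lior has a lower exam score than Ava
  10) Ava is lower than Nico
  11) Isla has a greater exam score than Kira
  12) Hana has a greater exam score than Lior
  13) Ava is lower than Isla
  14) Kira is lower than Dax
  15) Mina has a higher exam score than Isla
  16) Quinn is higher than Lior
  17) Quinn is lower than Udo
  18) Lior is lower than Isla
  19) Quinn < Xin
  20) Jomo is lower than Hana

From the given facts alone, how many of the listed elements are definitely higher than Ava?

From Ava the given relations immediately reach Isla, Nico.
From those, Mina — 3 in total.
From those, Udo — 4 in total.
Nothing else is reachable above Ava; 4 in all.

4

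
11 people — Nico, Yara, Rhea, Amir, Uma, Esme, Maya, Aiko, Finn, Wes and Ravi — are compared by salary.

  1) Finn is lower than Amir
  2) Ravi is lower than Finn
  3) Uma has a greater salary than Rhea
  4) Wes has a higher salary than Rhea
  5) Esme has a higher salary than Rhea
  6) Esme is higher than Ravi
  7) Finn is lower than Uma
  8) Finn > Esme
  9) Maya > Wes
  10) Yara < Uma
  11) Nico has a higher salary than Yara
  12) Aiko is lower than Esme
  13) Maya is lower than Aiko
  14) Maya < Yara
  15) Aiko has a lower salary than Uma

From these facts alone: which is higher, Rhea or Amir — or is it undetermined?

Rhea < Wes and Wes < Maya give Rhea < Maya.
Then Maya < Aiko extends the chain to Aiko.
Then Aiko < Esme extends the chain to Esme.
Then Esme < Finn extends the chain to Finn.
With Finn < Amir: Rhea < Wes < Maya < Aiko < Esme < Finn < Amir.
So Amir is higher.

Amir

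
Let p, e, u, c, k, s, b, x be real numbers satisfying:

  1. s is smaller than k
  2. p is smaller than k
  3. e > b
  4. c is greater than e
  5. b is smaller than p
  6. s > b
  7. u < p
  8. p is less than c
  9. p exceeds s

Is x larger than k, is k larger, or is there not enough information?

Following every chain through x: nothing is chained to x.
k is not reached, and no chain runs the other way from k to x.
So the given relations leave the order of x and k undetermined.

undetermined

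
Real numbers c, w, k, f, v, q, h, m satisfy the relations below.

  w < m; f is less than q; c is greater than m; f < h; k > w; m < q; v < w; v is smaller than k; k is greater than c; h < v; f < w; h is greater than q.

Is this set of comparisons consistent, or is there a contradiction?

Chaining the given relations yields q < h < v < w < m, so q < m. But one relation states m < q. These cannot both hold.

inconsistent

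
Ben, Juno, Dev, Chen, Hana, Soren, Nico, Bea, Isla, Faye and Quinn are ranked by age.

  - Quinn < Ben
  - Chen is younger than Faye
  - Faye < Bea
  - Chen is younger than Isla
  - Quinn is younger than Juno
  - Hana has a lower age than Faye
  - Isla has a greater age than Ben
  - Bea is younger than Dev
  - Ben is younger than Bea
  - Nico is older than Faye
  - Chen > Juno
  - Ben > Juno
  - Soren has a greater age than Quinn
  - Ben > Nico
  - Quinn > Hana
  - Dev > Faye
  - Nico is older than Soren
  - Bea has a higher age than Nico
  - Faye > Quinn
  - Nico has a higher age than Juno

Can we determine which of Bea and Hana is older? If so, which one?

Link the given pairs in sequence: Hana < Quinn; Quinn < Juno; Juno < Chen; Chen < Faye; Faye < Nico; Nico < Ben; Ben < Bea.
Together: Hana < Quinn < Juno < Chen < Faye < Nico < Ben < Bea.
So Bea is older.

Bea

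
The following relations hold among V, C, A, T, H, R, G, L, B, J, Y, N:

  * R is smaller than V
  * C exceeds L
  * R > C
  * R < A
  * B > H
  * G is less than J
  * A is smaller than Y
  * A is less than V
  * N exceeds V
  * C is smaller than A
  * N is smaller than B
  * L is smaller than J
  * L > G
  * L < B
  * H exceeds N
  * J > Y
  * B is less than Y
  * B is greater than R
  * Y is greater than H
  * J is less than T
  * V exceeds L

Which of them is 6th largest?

N

Piecing the relations together gives one ordering: G < L < C < R < A < V < N < H < B < Y < J < T.
Counting 6 from the largest end gives N.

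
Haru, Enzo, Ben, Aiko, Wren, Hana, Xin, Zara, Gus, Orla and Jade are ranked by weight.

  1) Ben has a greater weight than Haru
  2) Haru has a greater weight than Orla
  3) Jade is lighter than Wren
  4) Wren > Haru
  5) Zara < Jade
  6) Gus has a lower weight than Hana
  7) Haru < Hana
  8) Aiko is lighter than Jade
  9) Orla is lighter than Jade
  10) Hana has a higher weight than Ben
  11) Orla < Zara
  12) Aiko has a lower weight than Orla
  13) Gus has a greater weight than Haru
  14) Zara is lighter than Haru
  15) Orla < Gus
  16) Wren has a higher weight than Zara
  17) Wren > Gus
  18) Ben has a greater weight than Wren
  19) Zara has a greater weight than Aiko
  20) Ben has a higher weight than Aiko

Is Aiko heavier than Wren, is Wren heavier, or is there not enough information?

Link the given pairs in sequence: Aiko < Orla; Orla < Zara; Zara < Haru; Haru < Gus; Gus < Wren.
Together: Aiko < Orla < Zara < Haru < Gus < Wren.
So Wren is heavier.

Wren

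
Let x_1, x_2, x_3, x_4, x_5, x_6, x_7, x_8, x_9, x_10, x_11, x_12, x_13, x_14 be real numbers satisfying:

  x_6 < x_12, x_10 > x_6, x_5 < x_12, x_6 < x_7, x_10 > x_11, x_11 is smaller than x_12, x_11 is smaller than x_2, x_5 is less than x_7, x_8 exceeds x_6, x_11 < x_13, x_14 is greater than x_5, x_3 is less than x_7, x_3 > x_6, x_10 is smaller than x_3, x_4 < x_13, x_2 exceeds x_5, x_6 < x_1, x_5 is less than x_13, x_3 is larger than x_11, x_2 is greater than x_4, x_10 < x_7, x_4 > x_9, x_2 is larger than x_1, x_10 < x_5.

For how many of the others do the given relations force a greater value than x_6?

The elements the relations force above x_6 are x_10, x_3, x_5, x_12, x_7, x_14, x_13, x_8, x_1, x_2 — no chain reaches any other.
That is 10.

10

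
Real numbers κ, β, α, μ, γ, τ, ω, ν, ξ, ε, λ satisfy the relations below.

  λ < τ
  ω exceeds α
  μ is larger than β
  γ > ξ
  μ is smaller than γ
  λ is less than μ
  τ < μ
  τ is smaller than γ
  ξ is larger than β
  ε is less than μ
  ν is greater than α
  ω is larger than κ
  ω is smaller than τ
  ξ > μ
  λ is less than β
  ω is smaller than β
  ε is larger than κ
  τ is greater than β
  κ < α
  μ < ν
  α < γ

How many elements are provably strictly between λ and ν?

Chaining upward from λ reaches: β, τ, μ, ξ, γ.
Chaining downward from ν reaches: κ, α, ω, β, τ, ε, μ.
Strictly between λ and ν are those in both lists: β, τ, μ — 3 elements.

3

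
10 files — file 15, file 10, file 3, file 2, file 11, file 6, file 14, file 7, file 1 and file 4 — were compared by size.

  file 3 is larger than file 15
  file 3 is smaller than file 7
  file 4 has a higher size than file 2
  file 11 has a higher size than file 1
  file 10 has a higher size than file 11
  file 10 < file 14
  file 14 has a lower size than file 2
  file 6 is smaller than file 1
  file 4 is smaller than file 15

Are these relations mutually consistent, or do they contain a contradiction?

consistent

Every relation is compatible with file 6 < file 1 < file 11 < file 10 < file 14 < file 2 < file 4 < file 15 < file 3 < file 7; the set is consistent.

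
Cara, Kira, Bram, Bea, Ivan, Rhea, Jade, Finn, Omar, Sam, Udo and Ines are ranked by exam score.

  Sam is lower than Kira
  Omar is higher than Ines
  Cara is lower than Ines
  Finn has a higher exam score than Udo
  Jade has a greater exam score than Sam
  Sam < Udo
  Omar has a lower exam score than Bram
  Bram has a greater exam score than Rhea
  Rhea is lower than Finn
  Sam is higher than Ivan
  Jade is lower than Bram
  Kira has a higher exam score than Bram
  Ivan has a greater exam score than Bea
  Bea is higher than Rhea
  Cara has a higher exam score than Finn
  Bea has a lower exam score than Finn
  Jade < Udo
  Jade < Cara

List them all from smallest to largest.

Rhea < Bea < Ivan < Sam < Jade < Udo < Finn < Cara < Ines < Omar < Bram < Kira

Nothing is placed below Rhea, so it is least; from there Rhea < Bea; Bea < Ivan; Ivan < Sam; Sam < Jade; Jade < Udo; Udo < Finn; Finn < Cara; Cara < Ines; Ines < Omar; Omar < Bram; Bram < Kira, each given directly.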